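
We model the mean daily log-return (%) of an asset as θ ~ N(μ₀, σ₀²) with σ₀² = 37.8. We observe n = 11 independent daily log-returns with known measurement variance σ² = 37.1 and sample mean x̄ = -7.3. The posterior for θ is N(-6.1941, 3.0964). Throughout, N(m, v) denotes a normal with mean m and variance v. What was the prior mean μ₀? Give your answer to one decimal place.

The posterior mean is a precision-weighted average: μ_n = (τ₀μ₀ + τ_data·x̄)/(τ₀+τ_data), with τ₀=1/σ₀² and τ_data=n/σ².
Here τ₀ = 1/37.8 = 0.026455 and τ_data = 11/37.1 = 0.296496, so τ_n = 0.322951.
Rearranging for μ₀: μ₀ = (μ_n·τ_n − τ_data·x̄)/τ₀ = (-6.1941·0.322951 − 0.296496·-7.3) / 0.026455 = 0.164030/0.026455 ≈ 6.2.

μ₀ = 6.2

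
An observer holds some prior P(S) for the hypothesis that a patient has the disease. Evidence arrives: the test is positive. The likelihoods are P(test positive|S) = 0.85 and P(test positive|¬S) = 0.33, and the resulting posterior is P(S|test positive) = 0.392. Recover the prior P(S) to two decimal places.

P(S) = 0.20

In odds form, posterior odds = prior odds × likelihood ratio, so prior odds = posterior odds ÷ LR.
Posterior odds = 0.392/(1−0.392) = 0.6447. LR = 0.85/0.33 = 2.5758.
Prior odds = 0.6447/2.5758 = 0.2503, so P(S) = 0.2503/(1+0.2503) ≈ 0.20.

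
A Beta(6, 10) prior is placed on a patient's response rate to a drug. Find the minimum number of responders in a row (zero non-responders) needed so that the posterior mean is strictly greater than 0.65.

k = 13

After k responders and 0 non-responders the posterior is Beta(6+k, 10), with mean (6+k)/(6+10+k).
Set (6+k)/(16+k) > 0.65 and solve: k > (0.65·16 − 6)/(1 − 0.65) = 12.571.
The smallest integer exceeding 12.571 is 13, and checking k=13: (19)/(29) = 0.6552 > 0.65.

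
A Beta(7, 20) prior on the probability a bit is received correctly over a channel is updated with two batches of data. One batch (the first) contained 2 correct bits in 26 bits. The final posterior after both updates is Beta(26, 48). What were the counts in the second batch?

Because Beta–binomial updating is additive in the counts, the combined data contributed (α_post−α_prior, β_post−β_prior) successes and failures.
Total across both batches: 26−7=19 correct bits, 48−20=28 errors.
Subtract the first batch: 19−2=17 correct bits and 28−24=4 errors.

17 correct bits and 4 errors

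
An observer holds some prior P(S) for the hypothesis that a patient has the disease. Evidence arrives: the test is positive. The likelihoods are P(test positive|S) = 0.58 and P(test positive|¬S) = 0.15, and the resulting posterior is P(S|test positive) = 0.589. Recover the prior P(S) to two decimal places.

P(S) = 0.27

Bayes' rule in odds form gives O(S|E) = O(S)·[P(E|S)/P(E|¬S)], hence O(S) = O(S|E)/LR.
Posterior odds = 0.589/(1−0.589) = 1.4331. LR = 0.58/0.15 = 3.8667.
Prior odds = 1.4331/3.8667 = 0.3706, so P(S) = 0.3706/(1+0.3706) ≈ 0.27.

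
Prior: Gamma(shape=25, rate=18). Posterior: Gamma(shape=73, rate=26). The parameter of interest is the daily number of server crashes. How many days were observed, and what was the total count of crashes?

Gamma–Poisson conjugacy: posterior shape = α + Σxᵢ, posterior rate = β + n.
Matching: Σxᵢ = 73 − 25 = 48 and n = 26 − 18 = 8.

n = 8 days with total 48 crashes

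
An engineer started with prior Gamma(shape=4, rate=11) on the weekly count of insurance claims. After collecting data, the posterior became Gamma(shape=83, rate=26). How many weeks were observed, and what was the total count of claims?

n = 15 weeks with total 79 claims

A Gamma(α, β) prior (rate parametrization) on a Poisson rate with n observations summing to S gives posterior Gamma(α+S, β+n).
Matching: Σxᵢ = 83 − 4 = 79 and n = 26 − 11 = 15.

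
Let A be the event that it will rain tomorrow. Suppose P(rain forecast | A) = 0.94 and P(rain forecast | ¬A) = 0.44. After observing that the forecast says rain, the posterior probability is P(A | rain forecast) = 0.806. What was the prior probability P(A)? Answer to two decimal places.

Bayes' rule in odds form gives O(A|E) = O(A)·[P(E|A)/P(E|¬A)], hence O(A) = O(A|E)/LR.
Posterior odds = 0.806/(1−0.806) = 4.1546. LR = 0.94/0.44 = 2.1364.
Prior odds = 4.1546/2.1364 = 1.9447, so P(A) = 1.9447/(1+1.9447) ≈ 0.66.

P(A) = 0.66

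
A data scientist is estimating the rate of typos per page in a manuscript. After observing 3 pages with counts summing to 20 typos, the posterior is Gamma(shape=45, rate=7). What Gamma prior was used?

A Gamma(α, β) prior (rate parametrization) on a Poisson rate with n observations summing to S gives posterior Gamma(α+S, β+n).
So α = 45 − 20 = 25 and β = 7 − 3 = 4.

Gamma(shape=25, rate=4)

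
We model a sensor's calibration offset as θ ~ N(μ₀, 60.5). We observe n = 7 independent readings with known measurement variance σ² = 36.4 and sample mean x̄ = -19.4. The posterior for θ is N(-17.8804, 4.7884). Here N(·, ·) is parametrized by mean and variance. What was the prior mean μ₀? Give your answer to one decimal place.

μ₀ = -0.2

The posterior mean is a precision-weighted average: μ_n = (τ₀μ₀ + τ_data·x̄)/(τ₀+τ_data), with τ₀=1/σ₀² and τ_data=n/σ².
Here τ₀ = 1/60.5 = 0.016529 and τ_data = 7/36.4 = 0.192308, so τ_n = 0.208837.
Rearranging for μ₀: μ₀ = (μ_n·τ_n − τ_data·x̄)/τ₀ = (-17.8804·0.208837 − 0.192308·-19.4) / 0.016529 = -0.003314/0.016529 ≈ -0.2.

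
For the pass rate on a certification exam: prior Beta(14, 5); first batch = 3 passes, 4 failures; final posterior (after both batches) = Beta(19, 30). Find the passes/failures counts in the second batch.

2 passes and 21 failures

Because Beta–binomial updating is additive in the counts, the combined data contributed (α_post−α_prior, β_post−β_prior) successes and failures.
Total across both batches: 19−14=5 passes, 30−5=25 failures.
Subtract the first batch: 5−3=2 passes and 25−4=21 failures.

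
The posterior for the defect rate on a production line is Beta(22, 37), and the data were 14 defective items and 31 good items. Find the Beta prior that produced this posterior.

Beta(8, 6)

Beta is conjugate to the binomial likelihood: posterior = Beta(a+s, b+f).
So a = 22 − 14 = 8 and b = 37 − 31 = 6.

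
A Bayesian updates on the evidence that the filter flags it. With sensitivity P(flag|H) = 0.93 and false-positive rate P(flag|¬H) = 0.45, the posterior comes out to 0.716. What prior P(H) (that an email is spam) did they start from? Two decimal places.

Bayes' rule in odds form gives O(H|E) = O(H)·[P(E|H)/P(E|¬H)], hence O(H) = O(H|E)/LR.
Posterior odds = 0.716/(1−0.716) = 2.5211. LR = 0.93/0.45 = 2.0667.
Prior odds = 2.5211/2.0667 = 1.2199, so P(H) = 1.2199/(1+1.2199) ≈ 0.55.

P(H) = 0.55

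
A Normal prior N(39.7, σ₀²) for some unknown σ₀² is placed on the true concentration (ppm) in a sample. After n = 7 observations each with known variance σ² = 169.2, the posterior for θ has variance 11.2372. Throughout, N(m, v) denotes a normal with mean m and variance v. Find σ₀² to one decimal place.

σ₀² = 21.0

Posterior precision equals prior precision plus data precision: 1/σ_n² = 1/σ₀² + n/σ².
So 1/σ₀² = 1/11.2372 − 7/169.2 = 0.088990 − 0.041371 = 0.047619.
Hence σ₀² = 1/0.047619 ≈ 21.0.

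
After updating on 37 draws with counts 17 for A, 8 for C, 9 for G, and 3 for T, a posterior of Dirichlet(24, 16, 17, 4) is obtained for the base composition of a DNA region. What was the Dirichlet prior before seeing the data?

For a Dirichlet(α) prior with multinomial counts c, the posterior is Dirichlet(α + c) componentwise.
Subtract each count from the matching posterior parameter: 24−17=7, 16−8=8, 17−9=8, 4−3=1.

Dirichlet(7, 8, 8, 1)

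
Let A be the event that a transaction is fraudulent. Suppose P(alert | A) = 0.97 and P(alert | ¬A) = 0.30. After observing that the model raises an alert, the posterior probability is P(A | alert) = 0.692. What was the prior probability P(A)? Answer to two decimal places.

In odds form, posterior odds = prior odds × likelihood ratio, so prior odds = posterior odds ÷ LR.
Posterior odds = 0.692/(1−0.692) = 2.2468. LR = 0.97/0.30 = 3.2333.
Prior odds = 2.2468/3.2333 = 0.6949, so P(A) = 0.6949/(1+0.6949) ≈ 0.41.

P(A) = 0.41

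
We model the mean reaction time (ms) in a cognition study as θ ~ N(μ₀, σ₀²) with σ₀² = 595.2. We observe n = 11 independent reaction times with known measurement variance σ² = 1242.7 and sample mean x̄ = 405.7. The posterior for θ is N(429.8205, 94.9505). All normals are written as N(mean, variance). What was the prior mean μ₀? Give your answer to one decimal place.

With known observation variance, the Normal–Normal posterior has precision τ_n = τ₀ + n/σ² and mean μ_n = (τ₀μ₀ + (n/σ²)x̄)/τ_n.
Here τ₀ = 1/595.2 = 0.001680 and τ_data = 11/1242.7 = 0.008852, so τ_n = 0.010532.
Rearranging for μ₀: μ₀ = (μ_n·τ_n − τ_data·x̄)/τ₀ = (429.8205·0.010532 − 0.008852·405.7) / 0.001680 = 0.935613/0.001680 ≈ 556.9.

μ₀ = 556.9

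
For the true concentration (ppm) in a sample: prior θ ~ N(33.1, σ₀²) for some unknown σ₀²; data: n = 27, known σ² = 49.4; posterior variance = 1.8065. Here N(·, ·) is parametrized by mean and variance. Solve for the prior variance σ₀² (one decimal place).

For the Normal–Normal model with known σ², precisions add: τ_n = τ₀ + n/σ².
So 1/σ₀² = 1/1.8065 − 27/49.4 = 0.553557 − 0.546559 = 0.006998.
Hence σ₀² = 1/0.006998 ≈ 142.9.

σ₀² = 142.9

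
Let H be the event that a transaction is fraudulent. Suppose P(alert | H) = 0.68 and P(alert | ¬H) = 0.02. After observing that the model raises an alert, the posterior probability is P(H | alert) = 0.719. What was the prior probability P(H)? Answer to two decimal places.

P(H) = 0.07

Bayes' rule in odds form gives O(H|E) = O(H)·[P(E|H)/P(E|¬H)], hence O(H) = O(H|E)/LR.
Posterior odds = 0.719/(1−0.719) = 2.5587. LR = 0.68/0.02 = 34.0000.
Prior odds = 2.5587/34.0000 = 0.0753, so P(H) = 0.0753/(1+0.0753) ≈ 0.07.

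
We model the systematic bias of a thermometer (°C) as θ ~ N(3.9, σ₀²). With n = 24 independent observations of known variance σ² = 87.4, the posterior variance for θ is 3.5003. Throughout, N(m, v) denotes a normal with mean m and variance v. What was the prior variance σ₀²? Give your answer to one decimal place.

σ₀² = 90.2

Posterior precision equals prior precision plus data precision: 1/σ_n² = 1/σ₀² + n/σ².
So 1/σ₀² = 1/3.5003 − 24/87.4 = 0.285690 − 0.274600 = 0.011090.
Hence σ₀² = 1/0.011090 ≈ 90.2.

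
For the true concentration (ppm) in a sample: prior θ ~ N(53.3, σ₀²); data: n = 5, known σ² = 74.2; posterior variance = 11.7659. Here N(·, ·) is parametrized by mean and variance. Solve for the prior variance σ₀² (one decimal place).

Posterior precision equals prior precision plus data precision: 1/σ_n² = 1/σ₀² + n/σ².
So 1/σ₀² = 1/11.7659 − 5/74.2 = 0.084991 − 0.067385 = 0.017606.
Hence σ₀² = 1/0.017606 ≈ 56.8.

σ₀² = 56.8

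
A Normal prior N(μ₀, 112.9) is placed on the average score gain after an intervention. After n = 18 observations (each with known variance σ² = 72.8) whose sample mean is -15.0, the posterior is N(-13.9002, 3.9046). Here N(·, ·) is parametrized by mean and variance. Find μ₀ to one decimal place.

The posterior mean is a precision-weighted average: μ_n = (τ₀μ₀ + τ_data·x̄)/(τ₀+τ_data), with τ₀=1/σ₀² and τ_data=n/σ².
Here τ₀ = 1/112.9 = 0.008857 and τ_data = 18/72.8 = 0.247253, so τ_n = 0.256110.
Rearranging for μ₀: μ₀ = (μ_n·τ_n − τ_data·x̄)/τ₀ = (-13.9002·0.256110 − 0.247253·-15.0) / 0.008857 = 0.148815/0.008857 ≈ 16.8.

μ₀ = 16.8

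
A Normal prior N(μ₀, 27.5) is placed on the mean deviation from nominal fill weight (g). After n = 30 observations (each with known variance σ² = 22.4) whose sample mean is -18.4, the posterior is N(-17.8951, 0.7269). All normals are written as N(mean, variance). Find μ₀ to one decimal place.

With known observation variance, the Normal–Normal posterior has precision τ_n = τ₀ + n/σ² and mean μ_n = (τ₀μ₀ + (n/σ²)x̄)/τ_n.
Here τ₀ = 1/27.5 = 0.036364 and τ_data = 30/22.4 = 1.339286, so τ_n = 1.375650.
Rearranging for μ₀: μ₀ = (μ_n·τ_n − τ_data·x̄)/τ₀ = (-17.8951·1.375650 − 1.339286·-18.4) / 0.036364 = 0.025468/0.036364 ≈ 0.7.

μ₀ = 0.7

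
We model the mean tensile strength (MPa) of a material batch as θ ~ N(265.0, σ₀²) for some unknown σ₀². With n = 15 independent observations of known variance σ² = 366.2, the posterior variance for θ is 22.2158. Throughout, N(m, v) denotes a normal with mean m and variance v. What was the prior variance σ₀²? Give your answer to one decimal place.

Posterior precision equals prior precision plus data precision: 1/σ_n² = 1/σ₀² + n/σ².
So 1/σ₀² = 1/22.2158 − 15/366.2 = 0.045013 − 0.040961 = 0.004052.
Hence σ₀² = 1/0.004052 ≈ 246.8.

σ₀² = 246.8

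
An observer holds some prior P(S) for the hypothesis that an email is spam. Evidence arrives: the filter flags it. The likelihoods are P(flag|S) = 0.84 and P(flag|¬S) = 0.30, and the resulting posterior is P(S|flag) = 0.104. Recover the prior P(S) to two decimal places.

Bayes' rule in odds form gives O(S|E) = O(S)·[P(E|S)/P(E|¬S)], hence O(S) = O(S|E)/LR.
Posterior odds = 0.104/(1−0.104) = 0.1161. LR = 0.84/0.30 = 2.8000.
Prior odds = 0.1161/2.8000 = 0.0415, so P(S) = 0.0415/(1+0.0415) ≈ 0.04.

P(S) = 0.04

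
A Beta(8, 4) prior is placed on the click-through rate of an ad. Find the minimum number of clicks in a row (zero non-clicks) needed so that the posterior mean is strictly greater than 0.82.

After k clicks and 0 non-clicks the posterior is Beta(8+k, 4), with mean (8+k)/(8+4+k).
Set (8+k)/(12+k) > 0.82 and solve: k > (0.82·12 − 8)/(1 − 0.82) = 10.222.
The smallest integer exceeding 10.222 is 11, and checking k=11: (19)/(23) = 0.8261 > 0.82.

k = 11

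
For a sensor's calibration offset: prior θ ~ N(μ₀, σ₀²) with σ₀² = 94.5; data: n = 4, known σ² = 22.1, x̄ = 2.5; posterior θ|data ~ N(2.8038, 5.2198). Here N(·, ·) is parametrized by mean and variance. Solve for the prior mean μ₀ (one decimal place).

The posterior mean is a precision-weighted average: μ_n = (τ₀μ₀ + τ_data·x̄)/(τ₀+τ_data), with τ₀=1/σ₀² and τ_data=n/σ².
Here τ₀ = 1/94.5 = 0.010582 and τ_data = 4/22.1 = 0.180995, so τ_n = 0.191577.
Rearranging for μ₀: μ₀ = (μ_n·τ_n − τ_data·x̄)/τ₀ = (2.8038·0.191577 − 0.180995·2.5) / 0.010582 = 0.084656/0.010582 ≈ 8.0.

μ₀ = 8.0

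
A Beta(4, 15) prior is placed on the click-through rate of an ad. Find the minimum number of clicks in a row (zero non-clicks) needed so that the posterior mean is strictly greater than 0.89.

After k clicks and 0 non-clicks the posterior is Beta(4+k, 15), with mean (4+k)/(4+15+k).
Set (4+k)/(19+k) > 0.89 and solve: k > (0.89·19 − 4)/(1 − 0.89) = 117.364.
The smallest integer exceeding 117.364 is 118, and checking k=118: (122)/(137) = 0.8905 > 0.89.

k = 118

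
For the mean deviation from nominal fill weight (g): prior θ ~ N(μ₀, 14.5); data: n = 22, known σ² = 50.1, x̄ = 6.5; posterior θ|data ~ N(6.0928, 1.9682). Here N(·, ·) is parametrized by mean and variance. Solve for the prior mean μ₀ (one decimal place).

With known observation variance, the Normal–Normal posterior has precision τ_n = τ₀ + n/σ² and mean μ_n = (τ₀μ₀ + (n/σ²)x̄)/τ_n.
Here τ₀ = 1/14.5 = 0.068966 and τ_data = 22/50.1 = 0.439122, so τ_n = 0.508088.
Rearranging for μ₀: μ₀ = (μ_n·τ_n − τ_data·x̄)/τ₀ = (6.0928·0.508088 − 0.439122·6.5) / 0.068966 = 0.241386/0.068966 ≈ 3.5.

μ₀ = 3.5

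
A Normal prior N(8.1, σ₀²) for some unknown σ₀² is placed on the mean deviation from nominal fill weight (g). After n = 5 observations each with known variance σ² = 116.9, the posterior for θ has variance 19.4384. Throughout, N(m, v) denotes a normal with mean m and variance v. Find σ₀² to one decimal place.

σ₀² = 115.3

Posterior precision equals prior precision plus data precision: 1/σ_n² = 1/σ₀² + n/σ².
So 1/σ₀² = 1/19.4384 − 5/116.9 = 0.051445 − 0.042772 = 0.008673.
Hence σ₀² = 1/0.008673 ≈ 115.3.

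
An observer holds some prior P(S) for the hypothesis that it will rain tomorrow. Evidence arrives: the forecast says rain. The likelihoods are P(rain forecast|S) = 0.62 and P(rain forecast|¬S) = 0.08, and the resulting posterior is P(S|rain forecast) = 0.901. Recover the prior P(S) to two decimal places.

In odds form, posterior odds = prior odds × likelihood ratio, so prior odds = posterior odds ÷ LR.
Posterior odds = 0.901/(1−0.901) = 9.1010. LR = 0.62/0.08 = 7.7500.
Prior odds = 9.1010/7.7500 = 1.1743, so P(S) = 1.1743/(1+1.1743) ≈ 0.54.

P(S) = 0.54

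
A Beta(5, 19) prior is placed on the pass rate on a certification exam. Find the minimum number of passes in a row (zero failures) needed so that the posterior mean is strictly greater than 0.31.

After k passes and 0 failures the posterior is Beta(5+k, 19), with mean (5+k)/(5+19+k).
Set (5+k)/(24+k) > 0.31 and solve: k > (0.31·24 − 5)/(1 − 0.31) = 3.536.
The smallest integer exceeding 3.536 is 4.

k = 4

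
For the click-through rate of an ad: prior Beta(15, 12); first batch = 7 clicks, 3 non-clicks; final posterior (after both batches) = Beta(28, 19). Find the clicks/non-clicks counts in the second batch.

6 clicks and 4 non-clicks

Because Beta–binomial updating is additive in the counts, the combined data contributed (α_post−α_prior, β_post−β_prior) successes and failures.
Total across both batches: 28−15=13 clicks, 19−12=7 non-clicks.
Subtract the first batch: 13−7=6 clicks and 7−3=4 non-clicks.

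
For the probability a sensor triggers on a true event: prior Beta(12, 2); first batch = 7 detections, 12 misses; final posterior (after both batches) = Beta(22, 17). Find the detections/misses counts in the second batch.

Because Beta–binomial updating is additive in the counts, the combined data contributed (α_post−α_prior, β_post−β_prior) successes and failures.
Total across both batches: 22−12=10 detections, 17−2=15 misses.
Subtract the first batch: 10−7=3 detections and 15−12=3 misses.

3 detections and 3 misses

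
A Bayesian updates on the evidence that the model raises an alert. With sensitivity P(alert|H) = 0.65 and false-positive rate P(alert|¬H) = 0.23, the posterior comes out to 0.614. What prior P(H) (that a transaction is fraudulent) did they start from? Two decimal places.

P(H) = 0.36

In odds form, posterior odds = prior odds × likelihood ratio, so prior odds = posterior odds ÷ LR.
Posterior odds = 0.614/(1−0.614) = 1.5907. LR = 0.65/0.23 = 2.8261.
Prior odds = 1.5907/2.8261 = 0.5629, so P(H) = 0.5629/(1+0.5629) ≈ 0.36.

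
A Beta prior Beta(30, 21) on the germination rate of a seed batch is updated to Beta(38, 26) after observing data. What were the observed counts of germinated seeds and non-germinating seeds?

A Beta(a, b) prior with s successes and f failures in binomial data gives a Beta(a+s, b+f) posterior.
Match parameters: s=38−30=8, f=26−21=5.

8 germinated seeds and 5 non-germinating seeds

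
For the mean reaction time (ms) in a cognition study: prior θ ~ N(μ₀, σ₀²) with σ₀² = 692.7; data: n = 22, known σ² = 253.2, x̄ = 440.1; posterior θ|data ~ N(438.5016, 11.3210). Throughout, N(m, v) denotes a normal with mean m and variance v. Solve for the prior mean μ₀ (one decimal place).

With known observation variance, the Normal–Normal posterior has precision τ_n = τ₀ + n/σ² and mean μ_n = (τ₀μ₀ + (n/σ²)x̄)/τ_n.
Here τ₀ = 1/692.7 = 0.001444 and τ_data = 22/253.2 = 0.086888, so τ_n = 0.088332.
Rearranging for μ₀: μ₀ = (μ_n·τ_n − τ_data·x̄)/τ₀ = (438.5016·0.088332 − 0.086888·440.1) / 0.001444 = 0.494315/0.001444 ≈ 342.3.

μ₀ = 342.3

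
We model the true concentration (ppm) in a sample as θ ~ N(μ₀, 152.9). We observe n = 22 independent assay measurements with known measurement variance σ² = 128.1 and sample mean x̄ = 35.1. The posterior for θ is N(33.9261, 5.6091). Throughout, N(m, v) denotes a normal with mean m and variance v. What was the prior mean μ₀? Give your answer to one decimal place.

The posterior mean is a precision-weighted average: μ_n = (τ₀μ₀ + τ_data·x̄)/(τ₀+τ_data), with τ₀=1/σ₀² and τ_data=n/σ².
Here τ₀ = 1/152.9 = 0.006540 and τ_data = 22/128.1 = 0.171741, so τ_n = 0.178281.
Rearranging for μ₀: μ₀ = (μ_n·τ_n − τ_data·x̄)/τ₀ = (33.9261·0.178281 − 0.171741·35.1) / 0.006540 = 0.020270/0.006540 ≈ 3.1.

μ₀ = 3.1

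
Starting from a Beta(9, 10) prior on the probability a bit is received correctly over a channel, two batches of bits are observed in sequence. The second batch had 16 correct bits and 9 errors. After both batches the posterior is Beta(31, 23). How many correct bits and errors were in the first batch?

6 correct bits and 4 errors

Sequential conjugate updates are equivalent to a single update on the pooled data, so total successes = posterior α − prior α and total failures = posterior β − prior β.
Total across both batches: 31−9=22 correct bits, 23−10=13 errors.
Subtract the second batch: 22−16=6 correct bits and 13−9=4 errors.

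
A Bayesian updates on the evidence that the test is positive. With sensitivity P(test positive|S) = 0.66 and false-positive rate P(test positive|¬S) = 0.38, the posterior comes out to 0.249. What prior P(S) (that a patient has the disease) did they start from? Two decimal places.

In odds form, posterior odds = prior odds × likelihood ratio, so prior odds = posterior odds ÷ LR.
Posterior odds = 0.249/(1−0.249) = 0.3316. LR = 0.66/0.38 = 1.7368.
Prior odds = 0.3316/1.7368 = 0.1909, so P(S) = 0.1909/(1+0.1909) ≈ 0.16.

P(S) = 0.16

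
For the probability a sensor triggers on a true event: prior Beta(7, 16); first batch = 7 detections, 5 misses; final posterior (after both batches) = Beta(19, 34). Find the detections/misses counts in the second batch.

Because Beta–binomial updating is additive in the counts, the combined data contributed (α_post−α_prior, β_post−β_prior) successes and failures.
Total across both batches: 19−7=12 detections, 34−16=18 misses.
Subtract the first batch: 12−7=5 detections and 18−5=13 misses.

5 detections and 13 misses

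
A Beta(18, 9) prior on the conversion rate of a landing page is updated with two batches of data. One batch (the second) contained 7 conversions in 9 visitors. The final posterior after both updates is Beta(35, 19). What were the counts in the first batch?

Sequential conjugate updates are equivalent to a single update on the pooled data, so total successes = posterior α − prior α and total failures = posterior β − prior β.
Total across both batches: 35−18=17 conversions, 19−9=10 bounces.
Subtract the second batch: 17−7=10 conversions and 10−2=8 bounces.

10 conversions and 8 bounces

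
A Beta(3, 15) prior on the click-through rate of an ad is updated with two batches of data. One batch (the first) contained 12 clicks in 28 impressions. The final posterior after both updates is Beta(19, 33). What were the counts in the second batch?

Sequential conjugate updates are equivalent to a single update on the pooled data, so total successes = posterior α − prior α and total failures = posterior β − prior β.
Total across both batches: 19−3=16 clicks, 33−15=18 non-clicks.
Subtract the first batch: 16−12=4 clicks and 18−16=2 non-clicks.

4 clicks and 2 non-clicks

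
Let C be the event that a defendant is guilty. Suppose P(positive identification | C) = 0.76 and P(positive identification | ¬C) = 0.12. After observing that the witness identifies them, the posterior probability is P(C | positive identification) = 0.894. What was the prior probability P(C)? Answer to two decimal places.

Bayes' rule in odds form gives O(C|E) = O(C)·[P(E|C)/P(E|¬C)], hence O(C) = O(C|E)/LR.
Posterior odds = 0.894/(1−0.894) = 8.4340. LR = 0.76/0.12 = 6.3333.
Prior odds = 8.4340/6.3333 = 1.3317, so P(C) = 1.3317/(1+1.3317) ≈ 0.57.

P(C) = 0.57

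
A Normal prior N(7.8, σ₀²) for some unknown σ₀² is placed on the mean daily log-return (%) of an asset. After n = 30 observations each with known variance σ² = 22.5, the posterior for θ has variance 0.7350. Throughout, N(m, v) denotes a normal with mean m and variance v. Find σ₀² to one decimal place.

For the Normal–Normal model with known σ², precisions add: τ_n = τ₀ + n/σ².
So 1/σ₀² = 1/0.7350 − 30/22.5 = 1.360544 − 1.333333 = 0.027211.
Hence σ₀² = 1/0.027211 ≈ 36.7.

σ₀² = 36.7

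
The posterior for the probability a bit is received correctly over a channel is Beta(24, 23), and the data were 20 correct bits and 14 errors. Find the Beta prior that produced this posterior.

Beta is conjugate to the binomial likelihood: posterior = Beta(α+s, β+f).
So α = 24 − 20 = 4 and β = 23 − 14 = 9.

Beta(4, 9)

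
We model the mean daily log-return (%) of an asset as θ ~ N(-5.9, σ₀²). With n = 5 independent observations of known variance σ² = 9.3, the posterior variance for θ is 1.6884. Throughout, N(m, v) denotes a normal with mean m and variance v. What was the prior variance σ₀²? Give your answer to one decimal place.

For the Normal–Normal model with known σ², precisions add: τ_n = τ₀ + n/σ².
So 1/σ₀² = 1/1.6884 − 5/9.3 = 0.592277 − 0.537634 = 0.054643.
Hence σ₀² = 1/0.054643 ≈ 18.3.

σ₀² = 18.3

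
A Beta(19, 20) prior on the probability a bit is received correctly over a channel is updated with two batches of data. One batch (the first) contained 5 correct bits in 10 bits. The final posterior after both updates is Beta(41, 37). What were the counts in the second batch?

Sequential conjugate updates are equivalent to a single update on the pooled data, so total successes = posterior α − prior α and total failures = posterior β − prior β.
Total across both batches: 41−19=22 correct bits, 37−20=17 errors.
Subtract the first batch: 22−5=17 correct bits and 17−5=12 errors.

17 correct bits and 12 errors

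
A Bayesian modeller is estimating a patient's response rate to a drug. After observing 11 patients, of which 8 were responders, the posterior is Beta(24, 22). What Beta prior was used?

Under Beta–binomial conjugacy the posterior parameters are (a+s, b+f).
So a = 24 − 8 = 16 and b = 22 − 3 = 19.

Beta(16, 19)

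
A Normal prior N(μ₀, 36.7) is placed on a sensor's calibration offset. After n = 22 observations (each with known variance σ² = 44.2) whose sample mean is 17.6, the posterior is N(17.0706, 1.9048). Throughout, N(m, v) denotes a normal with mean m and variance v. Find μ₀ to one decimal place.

μ₀ = 7.4

With known observation variance, the Normal–Normal posterior has precision τ_n = τ₀ + n/σ² and mean μ_n = (τ₀μ₀ + (n/σ²)x̄)/τ_n.
Here τ₀ = 1/36.7 = 0.027248 and τ_data = 22/44.2 = 0.497738, so τ_n = 0.524986.
Rearranging for μ₀: μ₀ = (μ_n·τ_n − τ_data·x̄)/τ₀ = (17.0706·0.524986 − 0.497738·17.6) / 0.027248 = 0.201637/0.027248 ≈ 7.4.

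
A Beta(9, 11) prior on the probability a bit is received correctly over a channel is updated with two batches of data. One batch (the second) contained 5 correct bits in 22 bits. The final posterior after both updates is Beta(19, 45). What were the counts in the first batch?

Because Beta–binomial updating is additive in the counts, the combined data contributed (α_post−α_prior, β_post−β_prior) successes and failures.
Total across both batches: 19−9=10 correct bits, 45−11=34 errors.
Subtract the second batch: 10−5=5 correct bits and 34−17=17 errors.

5 correct bits and 17 errors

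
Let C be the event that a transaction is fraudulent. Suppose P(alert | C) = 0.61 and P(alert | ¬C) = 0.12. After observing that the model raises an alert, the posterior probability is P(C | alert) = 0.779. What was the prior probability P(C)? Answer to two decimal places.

P(C) = 0.41

In odds form, posterior odds = prior odds × likelihood ratio, so prior odds = posterior odds ÷ LR.
Posterior odds = 0.779/(1−0.779) = 3.5249. LR = 0.61/0.12 = 5.0833.
Prior odds = 3.5249/5.0833 = 0.6934, so P(C) = 0.6934/(1+0.6934) ≈ 0.41.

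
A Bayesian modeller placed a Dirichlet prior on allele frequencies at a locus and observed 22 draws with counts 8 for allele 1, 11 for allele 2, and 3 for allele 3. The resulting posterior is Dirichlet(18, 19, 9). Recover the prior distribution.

Dirichlet(10, 8, 6)

For a Dirichlet(α) prior with multinomial counts c, the posterior is Dirichlet(α + c) componentwise.
Subtract each count from the matching posterior parameter: 18−8=10, 19−11=8, 9−3=6.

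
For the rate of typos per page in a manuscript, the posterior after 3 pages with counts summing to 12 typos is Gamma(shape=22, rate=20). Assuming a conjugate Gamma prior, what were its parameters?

Gamma(shape=10, rate=17)

Gamma–Poisson conjugacy: posterior shape = α + Σxᵢ, posterior rate = β + n.
So α = 22 − 12 = 10 and β = 20 − 3 = 17.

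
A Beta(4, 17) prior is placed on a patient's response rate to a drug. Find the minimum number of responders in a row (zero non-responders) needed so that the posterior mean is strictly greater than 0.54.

After k responders and 0 non-responders the posterior is Beta(4+k, 17), with mean (4+k)/(4+17+k).
Set (4+k)/(21+k) > 0.54 and solve: k > (0.54·21 − 4)/(1 − 0.54) = 15.957.
The smallest integer exceeding 15.957 is 16, and checking k=16: (20)/(37) = 0.5405 > 0.54.

k = 16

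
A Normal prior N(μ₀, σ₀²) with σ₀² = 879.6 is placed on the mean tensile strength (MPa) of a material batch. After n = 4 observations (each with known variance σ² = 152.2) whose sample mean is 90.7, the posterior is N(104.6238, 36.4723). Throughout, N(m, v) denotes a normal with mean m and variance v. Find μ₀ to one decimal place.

μ₀ = 426.5

With known observation variance, the Normal–Normal posterior has precision τ_n = τ₀ + n/σ² and mean μ_n = (τ₀μ₀ + (n/σ²)x̄)/τ_n.
Here τ₀ = 1/879.6 = 0.001137 and τ_data = 4/152.2 = 0.026281, so τ_n = 0.027418.
Rearranging for μ₀: μ₀ = (μ_n·τ_n − τ_data·x̄)/τ₀ = (104.6238·0.027418 − 0.026281·90.7) / 0.001137 = 0.484889/0.001137 ≈ 426.5.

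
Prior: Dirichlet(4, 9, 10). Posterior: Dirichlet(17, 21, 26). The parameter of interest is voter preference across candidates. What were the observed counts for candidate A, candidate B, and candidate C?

For a Dirichlet(α) prior with multinomial counts c, the posterior is Dirichlet(α + c) componentwise.
Counts are posterior − prior componentwise: 17−4=13, 21−9=12, 26−10=16.

counts (13, 12, 16)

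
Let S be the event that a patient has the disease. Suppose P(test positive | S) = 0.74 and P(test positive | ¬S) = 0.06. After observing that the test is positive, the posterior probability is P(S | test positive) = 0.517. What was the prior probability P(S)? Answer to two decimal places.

In odds form, posterior odds = prior odds × likelihood ratio, so prior odds = posterior odds ÷ LR.
Posterior odds = 0.517/(1−0.517) = 1.0704. LR = 0.74/0.06 = 12.3333.
Prior odds = 1.0704/12.3333 = 0.0868, so P(S) = 0.0868/(1+0.0868) ≈ 0.08.

P(S) = 0.08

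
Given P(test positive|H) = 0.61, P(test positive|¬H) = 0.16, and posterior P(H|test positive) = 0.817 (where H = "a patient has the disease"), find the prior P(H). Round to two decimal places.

Bayes' rule in odds form gives O(H|E) = O(H)·[P(E|H)/P(E|¬H)], hence O(H) = O(H|E)/LR.
Posterior odds = 0.817/(1−0.817) = 4.4645. LR = 0.61/0.16 = 3.8125.
Prior odds = 4.4645/3.8125 = 1.1710, so P(H) = 1.1710/(1+1.1710) ≈ 0.54.

P(H) = 0.54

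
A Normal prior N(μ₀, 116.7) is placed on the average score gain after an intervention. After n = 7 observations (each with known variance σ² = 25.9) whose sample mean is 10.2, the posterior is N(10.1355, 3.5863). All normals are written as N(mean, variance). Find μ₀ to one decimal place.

μ₀ = 8.1

With known observation variance, the Normal–Normal posterior has precision τ_n = τ₀ + n/σ² and mean μ_n = (τ₀μ₀ + (n/σ²)x̄)/τ_n.
Here τ₀ = 1/116.7 = 0.008569 and τ_data = 7/25.9 = 0.270270, so τ_n = 0.278839.
Rearranging for μ₀: μ₀ = (μ_n·τ_n − τ_data·x̄)/τ₀ = (10.1355·0.278839 − 0.270270·10.2) / 0.008569 = 0.069419/0.008569 ≈ 8.1.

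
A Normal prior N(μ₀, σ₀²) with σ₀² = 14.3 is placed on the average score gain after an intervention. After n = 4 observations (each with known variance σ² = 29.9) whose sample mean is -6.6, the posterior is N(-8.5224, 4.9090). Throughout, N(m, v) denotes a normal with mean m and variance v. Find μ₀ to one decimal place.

With known observation variance, the Normal–Normal posterior has precision τ_n = τ₀ + n/σ² and mean μ_n = (τ₀μ₀ + (n/σ²)x̄)/τ_n.
Here τ₀ = 1/14.3 = 0.069930 and τ_data = 4/29.9 = 0.133779, so τ_n = 0.203709.
Rearranging for μ₀: μ₀ = (μ_n·τ_n − τ_data·x̄)/τ₀ = (-8.5224·0.203709 − 0.133779·-6.6) / 0.069930 = -0.853148/0.069930 ≈ -12.2.

μ₀ = -12.2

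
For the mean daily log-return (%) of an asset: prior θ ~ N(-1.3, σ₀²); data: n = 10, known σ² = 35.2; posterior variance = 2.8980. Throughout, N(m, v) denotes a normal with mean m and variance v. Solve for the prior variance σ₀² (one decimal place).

σ₀² = 16.4

Posterior precision equals prior precision plus data precision: 1/σ_n² = 1/σ₀² + n/σ².
So 1/σ₀² = 1/2.8980 − 10/35.2 = 0.345066 − 0.284091 = 0.060975.
Hence σ₀² = 1/0.060975 ≈ 16.4.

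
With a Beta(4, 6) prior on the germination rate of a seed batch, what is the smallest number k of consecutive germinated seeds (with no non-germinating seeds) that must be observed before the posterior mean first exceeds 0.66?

After k germinated seeds and 0 non-germinating seeds the posterior is Beta(4+k, 6), with mean (4+k)/(4+6+k).
Set (4+k)/(10+k) > 0.66 and solve: k > (0.66·10 − 4)/(1 − 0.66) = 7.647.
The smallest integer exceeding 7.647 is 8.

k = 8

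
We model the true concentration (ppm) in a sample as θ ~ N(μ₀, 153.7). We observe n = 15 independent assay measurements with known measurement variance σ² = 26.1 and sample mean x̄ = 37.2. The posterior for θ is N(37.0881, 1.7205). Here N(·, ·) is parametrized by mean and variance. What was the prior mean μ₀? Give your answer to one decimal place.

With known observation variance, the Normal–Normal posterior has precision τ_n = τ₀ + n/σ² and mean μ_n = (τ₀μ₀ + (n/σ²)x̄)/τ_n.
Here τ₀ = 1/153.7 = 0.006506 and τ_data = 15/26.1 = 0.574713, so τ_n = 0.581219.
Rearranging for μ₀: μ₀ = (μ_n·τ_n − τ_data·x̄)/τ₀ = (37.0881·0.581219 − 0.574713·37.2) / 0.006506 = 0.176985/0.006506 ≈ 27.2.

μ₀ = 27.2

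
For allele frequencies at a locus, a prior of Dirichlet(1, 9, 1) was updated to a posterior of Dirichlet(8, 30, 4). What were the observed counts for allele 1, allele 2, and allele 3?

For a Dirichlet(α) prior with multinomial counts c, the posterior is Dirichlet(α + c) componentwise.
Counts are posterior − prior componentwise: 8−1=7, 30−9=21, 4−1=3.

counts (7, 21, 3)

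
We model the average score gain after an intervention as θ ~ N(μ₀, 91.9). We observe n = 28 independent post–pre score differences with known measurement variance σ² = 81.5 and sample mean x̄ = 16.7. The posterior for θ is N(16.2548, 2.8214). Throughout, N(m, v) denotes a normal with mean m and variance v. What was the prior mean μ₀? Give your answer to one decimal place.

μ₀ = 2.2

The posterior mean is a precision-weighted average: μ_n = (τ₀μ₀ + τ_data·x̄)/(τ₀+τ_data), with τ₀=1/σ₀² and τ_data=n/σ².
Here τ₀ = 1/91.9 = 0.010881 and τ_data = 28/81.5 = 0.343558, so τ_n = 0.354439.
Rearranging for μ₀: μ₀ = (μ_n·τ_n − τ_data·x̄)/τ₀ = (16.2548·0.354439 − 0.343558·16.7) / 0.010881 = 0.023916/0.010881 ≈ 2.2.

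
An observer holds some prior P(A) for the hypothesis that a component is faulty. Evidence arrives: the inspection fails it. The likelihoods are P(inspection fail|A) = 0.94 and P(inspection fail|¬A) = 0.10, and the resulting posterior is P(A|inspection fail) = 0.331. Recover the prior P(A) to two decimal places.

P(A) = 0.05

Bayes' rule in odds form gives O(A|E) = O(A)·[P(E|A)/P(E|¬A)], hence O(A) = O(A|E)/LR.
Posterior odds = 0.331/(1−0.331) = 0.4948. LR = 0.94/0.10 = 9.4000.
Prior odds = 0.4948/9.4000 = 0.0526, so P(A) = 0.0526/(1+0.0526) ≈ 0.05.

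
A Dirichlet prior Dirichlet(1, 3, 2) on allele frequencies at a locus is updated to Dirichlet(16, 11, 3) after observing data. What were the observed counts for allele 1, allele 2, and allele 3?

For a Dirichlet(α) prior with multinomial counts c, the posterior is Dirichlet(α + c) componentwise.
Counts are posterior − prior componentwise: 16−1=15, 11−3=8, 3−2=1.

counts (15, 8, 1)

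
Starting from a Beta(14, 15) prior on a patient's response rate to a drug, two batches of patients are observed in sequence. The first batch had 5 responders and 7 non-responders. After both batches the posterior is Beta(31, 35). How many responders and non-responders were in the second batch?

Because Beta–binomial updating is additive in the counts, the combined data contributed (α_post−α_prior, β_post−β_prior) successes and failures.
Total across both batches: 31−14=17 responders, 35−15=20 non-responders.
Subtract the first batch: 17−5=12 responders and 20−7=13 non-responders.

12 responders and 13 non-responders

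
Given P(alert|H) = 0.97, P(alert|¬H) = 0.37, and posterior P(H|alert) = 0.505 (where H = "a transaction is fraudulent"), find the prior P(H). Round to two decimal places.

P(H) = 0.28

In odds form, posterior odds = prior odds × likelihood ratio, so prior odds = posterior odds ÷ LR.
Posterior odds = 0.505/(1−0.505) = 1.0202. LR = 0.97/0.37 = 2.6216.
Prior odds = 1.0202/2.6216 = 0.3892, so P(H) = 0.3892/(1+0.3892) ≈ 0.28.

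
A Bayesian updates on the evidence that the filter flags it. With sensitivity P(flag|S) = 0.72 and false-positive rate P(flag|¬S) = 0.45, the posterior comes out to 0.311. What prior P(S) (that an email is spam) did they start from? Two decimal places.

P(S) = 0.22

Bayes' rule in odds form gives O(S|E) = O(S)·[P(E|S)/P(E|¬S)], hence O(S) = O(S|E)/LR.
Posterior odds = 0.311/(1−0.311) = 0.4514. LR = 0.72/0.45 = 1.6000.
Prior odds = 0.4514/1.6000 = 0.2821, so P(S) = 0.2821/(1+0.2821) ≈ 0.22.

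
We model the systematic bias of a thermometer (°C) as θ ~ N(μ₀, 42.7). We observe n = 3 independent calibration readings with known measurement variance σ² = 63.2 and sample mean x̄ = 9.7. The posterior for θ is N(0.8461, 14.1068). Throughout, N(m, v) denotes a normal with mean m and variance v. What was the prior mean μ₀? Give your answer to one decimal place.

μ₀ = -17.1

With known observation variance, the Normal–Normal posterior has precision τ_n = τ₀ + n/σ² and mean μ_n = (τ₀μ₀ + (n/σ²)x̄)/τ_n.
Here τ₀ = 1/42.7 = 0.023419 and τ_data = 3/63.2 = 0.047468, so τ_n = 0.070887.
Rearranging for μ₀: μ₀ = (μ_n·τ_n − τ_data·x̄)/τ₀ = (0.8461·0.070887 − 0.047468·9.7) / 0.023419 = -0.400462/0.023419 ≈ -17.1.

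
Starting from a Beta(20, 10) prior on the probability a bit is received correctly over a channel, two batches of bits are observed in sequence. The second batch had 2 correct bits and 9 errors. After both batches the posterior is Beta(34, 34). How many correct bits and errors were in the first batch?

12 correct bits and 15 errors

Because Beta–binomial updating is additive in the counts, the combined data contributed (α_post−α_prior, β_post−β_prior) successes and failures.
Total across both batches: 34−20=14 correct bits, 34−10=24 errors.
Subtract the second batch: 14−2=12 correct bits and 24−9=15 errors.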